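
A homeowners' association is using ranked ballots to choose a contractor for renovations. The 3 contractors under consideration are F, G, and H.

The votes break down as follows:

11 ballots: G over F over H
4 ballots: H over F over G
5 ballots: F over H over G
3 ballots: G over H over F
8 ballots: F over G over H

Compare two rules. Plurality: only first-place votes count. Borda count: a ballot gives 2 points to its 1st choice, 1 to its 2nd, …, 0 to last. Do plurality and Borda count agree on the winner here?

Plurality first-place counts: F 13, G 14, H 4 → G.
Borda totals: F 41, G 36, H 16 → F.
The two rules disagree: plurality picks G, Borda picks F.

No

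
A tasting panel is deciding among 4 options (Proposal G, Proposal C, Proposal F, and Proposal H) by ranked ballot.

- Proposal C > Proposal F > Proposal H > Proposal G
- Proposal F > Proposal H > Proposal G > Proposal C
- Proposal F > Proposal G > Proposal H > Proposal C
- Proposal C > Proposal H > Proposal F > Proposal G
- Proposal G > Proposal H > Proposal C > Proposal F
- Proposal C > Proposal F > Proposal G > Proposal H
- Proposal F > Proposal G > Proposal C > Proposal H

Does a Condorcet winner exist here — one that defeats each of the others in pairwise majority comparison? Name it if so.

None — there is no Condorcet winner

Head-to-head results (7 voters total):
Proposal G vs Proposal C: Proposal G wins 4–3.
Proposal G vs Proposal F: Proposal F wins 6–1.
Proposal G vs Proposal H: Proposal G wins 4–3.
Proposal C vs Proposal F: Proposal C wins 4–3.
Proposal C vs Proposal H: Proposal C wins 4–3.
Proposal F vs Proposal H: Proposal F wins 5–2.
No candidate beats all others: Proposal G beats Proposal C beats Proposal F beats Proposal G, a majority cycle.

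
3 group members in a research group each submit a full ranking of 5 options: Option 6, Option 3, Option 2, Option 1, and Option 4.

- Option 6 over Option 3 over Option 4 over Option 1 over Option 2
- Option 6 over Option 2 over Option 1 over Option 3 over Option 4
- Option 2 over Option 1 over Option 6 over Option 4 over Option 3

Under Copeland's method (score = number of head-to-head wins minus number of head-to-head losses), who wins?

Option 6

Pairwise results:
  Option 6 vs Option 3: Option 6 wins 3–0.
  Option 6 vs Option 2: Option 6 wins 2–1.
  Option 6 vs Option 1: Option 6 wins 2–1.
  Option 6 vs Option 4: Option 6 wins 3–0.
  Option 3 vs Option 2: Option 2 wins 2–1.
  Option 3 vs Option 1: Option 1 wins 2–1.
  Option 3 vs Option 4: Option 3 wins 2–1.
  Option 2 vs Option 1: Option 2 wins 2–1.
  Option 2 vs Option 4: Option 2 wins 2–1.
  Option 1 vs Option 4: Option 1 wins 2–1.
Copeland scores (wins − losses):
  Option 6: 4 − 0 = 4
  Option 3: 1 − 3 = -2
  Option 2: 3 − 1 = 2
  Option 1: 2 − 2 = 0
  Option 4: 0 − 4 = -4
Option 6 has the best Copeland score.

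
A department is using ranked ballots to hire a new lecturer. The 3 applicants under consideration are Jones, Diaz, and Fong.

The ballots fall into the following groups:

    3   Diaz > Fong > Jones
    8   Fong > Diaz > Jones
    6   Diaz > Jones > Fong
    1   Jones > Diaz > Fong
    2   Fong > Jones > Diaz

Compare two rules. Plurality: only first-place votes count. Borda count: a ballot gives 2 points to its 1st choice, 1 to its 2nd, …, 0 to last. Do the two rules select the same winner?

No

Plurality first-place counts: Jones 1, Diaz 9, Fong 10 → Fong.
Borda totals: Jones 10, Diaz 27, Fong 23 → Diaz.
The two rules disagree: plurality picks Fong, Borda picks Diaz.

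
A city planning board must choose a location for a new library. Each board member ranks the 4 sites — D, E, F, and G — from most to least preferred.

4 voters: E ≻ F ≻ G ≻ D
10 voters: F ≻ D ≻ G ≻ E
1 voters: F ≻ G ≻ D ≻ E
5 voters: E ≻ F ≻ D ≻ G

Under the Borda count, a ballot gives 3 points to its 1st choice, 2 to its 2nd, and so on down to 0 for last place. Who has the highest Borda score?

F

Borda scores:
  D: 4·0 + 10·2 + 1 + 5·1 = 26
  E: 4·3 + 10·0 + 0 + 5·3 = 27
  F: 4·2 + 10·3 + 3 + 5·2 = 51
  G: 4·1 + 10·1 + 2 + 5·0 = 16
F has the highest total.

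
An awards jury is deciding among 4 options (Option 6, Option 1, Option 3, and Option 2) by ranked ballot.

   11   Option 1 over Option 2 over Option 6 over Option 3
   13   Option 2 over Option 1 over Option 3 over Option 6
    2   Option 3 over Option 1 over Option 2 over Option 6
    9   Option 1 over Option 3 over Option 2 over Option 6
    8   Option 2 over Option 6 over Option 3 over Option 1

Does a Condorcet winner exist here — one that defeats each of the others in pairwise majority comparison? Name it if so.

Option 1

Head-to-head results (43 voters total):
Option 6 vs Option 1: Option 1 wins 35–8.
Option 6 vs Option 3: Option 3 wins 24–19.
Option 6 vs Option 2: Option 2 wins 43–0.
Option 1 vs Option 3: Option 1 wins 33–10.
Option 1 vs Option 2: Option 1 wins 22–21.
Option 3 vs Option 2: Option 2 wins 32–11.
Option 1 beats each rival — Option 6 (35–8), Option 3 (33–10), Option 2 (22–21) — so Option 1 is the Condorcet winner.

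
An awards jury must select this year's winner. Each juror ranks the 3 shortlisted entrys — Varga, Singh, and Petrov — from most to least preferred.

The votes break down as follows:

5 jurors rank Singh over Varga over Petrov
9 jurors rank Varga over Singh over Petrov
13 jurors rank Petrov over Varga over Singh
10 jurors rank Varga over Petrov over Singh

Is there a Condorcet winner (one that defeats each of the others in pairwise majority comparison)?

Head-to-head results (37 voters total):
Varga vs Singh: Varga wins 32–5.
Varga vs Petrov: Varga wins 24–13.
Singh vs Petrov: Petrov wins 23–14.
Varga beats each rival — Singh (32–5), Petrov (24–13) — so Varga is the Condorcet winner.

Yes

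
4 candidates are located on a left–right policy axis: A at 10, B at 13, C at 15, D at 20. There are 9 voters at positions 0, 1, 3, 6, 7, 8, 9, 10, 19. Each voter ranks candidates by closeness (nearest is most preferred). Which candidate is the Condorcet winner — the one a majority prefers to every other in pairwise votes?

A

With single-peaked preferences on a line, the Condorcet winner is the candidate closest to the median voter.
The median voter (position 7) is closest to A at 10.
Check: A vs B — voters closer to A: 8 of 9.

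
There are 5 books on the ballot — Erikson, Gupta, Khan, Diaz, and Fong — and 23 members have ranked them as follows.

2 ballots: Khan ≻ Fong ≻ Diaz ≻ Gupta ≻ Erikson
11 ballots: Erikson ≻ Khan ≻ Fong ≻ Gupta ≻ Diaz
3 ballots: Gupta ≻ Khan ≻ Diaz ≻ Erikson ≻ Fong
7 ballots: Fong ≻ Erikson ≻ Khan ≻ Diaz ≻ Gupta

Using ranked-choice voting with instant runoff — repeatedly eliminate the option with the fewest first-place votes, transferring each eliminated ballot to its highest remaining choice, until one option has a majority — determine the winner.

Round 1: Erikson 11, Fong 7, Gupta 3, Khan 2, Diaz 0. Diaz has the fewest and is eliminated.
Round 2: Erikson 11, Fong 7, Gupta 3, Khan 2. Khan has the fewest and is eliminated.
Round 3: Erikson 11, Fong 9, Gupta 3. Gupta has the fewest and is eliminated.
Round 4: Erikson 14, Fong 9. Erikson has a majority.

Erikson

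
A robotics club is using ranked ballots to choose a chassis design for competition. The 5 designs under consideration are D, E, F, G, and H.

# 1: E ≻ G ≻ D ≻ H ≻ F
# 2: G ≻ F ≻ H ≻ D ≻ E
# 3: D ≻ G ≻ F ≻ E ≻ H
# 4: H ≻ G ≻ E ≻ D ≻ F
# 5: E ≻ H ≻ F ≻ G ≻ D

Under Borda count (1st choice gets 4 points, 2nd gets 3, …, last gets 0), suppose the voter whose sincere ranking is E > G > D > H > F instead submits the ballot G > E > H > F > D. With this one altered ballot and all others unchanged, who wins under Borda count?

Borda totals with the altered ballot: D 6, E 10, F 8, G 15, H 11.
The winner is unchanged: still G.

G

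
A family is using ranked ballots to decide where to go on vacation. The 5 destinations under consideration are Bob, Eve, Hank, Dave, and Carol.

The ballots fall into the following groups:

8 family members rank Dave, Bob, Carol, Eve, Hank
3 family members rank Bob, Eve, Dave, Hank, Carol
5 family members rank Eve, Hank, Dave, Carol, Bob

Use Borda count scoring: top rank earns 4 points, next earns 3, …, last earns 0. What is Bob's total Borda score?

Borda scores:
  Bob: 8·3 + 3·4 + 5·0 = 36
  Eve: 8·1 + 3·3 + 5·4 = 37
  Hank: 8·0 + 3·1 + 5·3 = 18
  Dave: 8·4 + 3·2 + 5·2 = 48
  Carol: 8·2 + 3·0 + 5·1 = 21

36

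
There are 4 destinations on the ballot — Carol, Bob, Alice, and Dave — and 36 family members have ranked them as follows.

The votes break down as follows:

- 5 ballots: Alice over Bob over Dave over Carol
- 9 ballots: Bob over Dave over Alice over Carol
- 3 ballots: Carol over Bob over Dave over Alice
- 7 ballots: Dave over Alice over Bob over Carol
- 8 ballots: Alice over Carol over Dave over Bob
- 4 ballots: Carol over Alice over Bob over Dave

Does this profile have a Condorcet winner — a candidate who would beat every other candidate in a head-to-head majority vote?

No

Head-to-head results (36 voters total):
Carol vs Bob: Bob wins 21–15.
Carol vs Alice: Alice wins 29–7.
Carol vs Dave: Dave wins 21–15.
Bob vs Alice: Alice wins 24–12.
Bob vs Dave: Bob wins 21–15.
Alice vs Dave: Dave wins 19–17.
No candidate beats all others: Bob beats Dave beats Alice beats Bob, a majority cycle.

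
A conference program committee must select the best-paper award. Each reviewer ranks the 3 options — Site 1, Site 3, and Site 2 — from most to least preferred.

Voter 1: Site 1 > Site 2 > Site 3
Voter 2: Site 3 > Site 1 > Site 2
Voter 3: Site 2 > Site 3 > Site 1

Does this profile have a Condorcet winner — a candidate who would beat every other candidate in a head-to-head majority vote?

Head-to-head results (3 voters total):
Site 1 vs Site 3: Site 3 wins 2–1.
Site 1 vs Site 2: Site 1 wins 2–1.
Site 3 vs Site 2: Site 2 wins 2–1.
No candidate beats all others: Site 1 beats Site 2 beats Site 3 beats Site 1, a majority cycle.

No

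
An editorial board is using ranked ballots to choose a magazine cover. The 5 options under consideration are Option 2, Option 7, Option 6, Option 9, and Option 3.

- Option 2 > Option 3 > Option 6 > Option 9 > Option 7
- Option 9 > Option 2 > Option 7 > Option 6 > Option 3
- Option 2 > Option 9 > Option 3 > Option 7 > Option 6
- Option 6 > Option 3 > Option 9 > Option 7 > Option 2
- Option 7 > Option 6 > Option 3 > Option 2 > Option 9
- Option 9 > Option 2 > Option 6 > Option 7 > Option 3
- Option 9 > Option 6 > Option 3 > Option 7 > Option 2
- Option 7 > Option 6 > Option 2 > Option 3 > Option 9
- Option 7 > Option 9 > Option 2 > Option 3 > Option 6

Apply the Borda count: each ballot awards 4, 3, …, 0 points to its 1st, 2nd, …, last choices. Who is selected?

Option 9

Borda scores:
  Option 2: 4 + 3 + 4 + 0 + 1 + 3 + 0 + 2 + 2 = 19
  Option 7: 0 + 2 + 1 + 1 + 4 + 1 + 1 + 4 + 4 = 18
  Option 6: 2 + 1 + 0 + 4 + 3 + 2 + 3 + 3 + 0 = 18
  Option 9: 1 + 4 + 3 + 2 + 0 + 4 + 4 + 0 + 3 = 21
  Option 3: 3 + 0 + 2 + 3 + 2 + 0 + 2 + 1 + 1 = 14
Option 9 has the highest total.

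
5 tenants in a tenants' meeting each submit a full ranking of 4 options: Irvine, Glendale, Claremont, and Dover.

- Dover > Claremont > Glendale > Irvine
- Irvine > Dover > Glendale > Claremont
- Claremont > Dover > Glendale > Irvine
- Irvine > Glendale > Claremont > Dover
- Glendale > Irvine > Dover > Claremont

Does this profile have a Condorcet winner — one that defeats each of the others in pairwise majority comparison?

Head-to-head results (5 voters total):
Irvine vs Glendale: Glendale wins 3–2.
Irvine vs Claremont: Irvine wins 3–2.
Irvine vs Dover: Irvine wins 3–2.
Glendale vs Claremont: Glendale wins 3–2.
Glendale vs Dover: Dover wins 3–2.
Claremont vs Dover: Dover wins 3–2.
No candidate beats all others: Irvine beats Dover beats Glendale beats Irvine, a majority cycle.

No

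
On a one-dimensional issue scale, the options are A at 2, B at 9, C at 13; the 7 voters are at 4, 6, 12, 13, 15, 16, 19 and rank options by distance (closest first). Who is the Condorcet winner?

With single-peaked preferences on a line, the Condorcet winner is the candidate closest to the median voter.
The median voter (position 13) is closest to C at 13.
Check: C vs A — voters closer to C: 5 of 7.

C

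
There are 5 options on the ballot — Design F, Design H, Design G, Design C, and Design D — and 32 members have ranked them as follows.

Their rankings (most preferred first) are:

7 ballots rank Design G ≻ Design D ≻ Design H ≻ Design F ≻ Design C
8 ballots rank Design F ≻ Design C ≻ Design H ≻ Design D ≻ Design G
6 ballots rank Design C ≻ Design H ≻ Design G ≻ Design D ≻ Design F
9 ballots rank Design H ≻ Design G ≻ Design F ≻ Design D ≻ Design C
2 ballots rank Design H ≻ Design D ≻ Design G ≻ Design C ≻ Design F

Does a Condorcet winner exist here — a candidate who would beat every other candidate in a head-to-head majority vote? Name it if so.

Head-to-head results (32 voters total):
Design F vs Design H: Design H wins 24–8.
Design F vs Design G: Design G wins 24–8.
Design F vs Design C: Design F wins 24–8.
Design F vs Design D: Design F wins 17–15.
Design H vs Design G: Design H wins 25–7.
Design H vs Design C: Design H wins 18–14.
Design H vs Design D: Design H wins 25–7.
Design G vs Design C: Design G wins 18–14.
Design G vs Design D: Design G wins 22–10.
Design C vs Design D: Design D wins 18–14.
Design H beats each rival — Design F (24–8), Design G (25–7), Design C (18–14), Design D (25–7) — so Design H is the Condorcet winner.

Design H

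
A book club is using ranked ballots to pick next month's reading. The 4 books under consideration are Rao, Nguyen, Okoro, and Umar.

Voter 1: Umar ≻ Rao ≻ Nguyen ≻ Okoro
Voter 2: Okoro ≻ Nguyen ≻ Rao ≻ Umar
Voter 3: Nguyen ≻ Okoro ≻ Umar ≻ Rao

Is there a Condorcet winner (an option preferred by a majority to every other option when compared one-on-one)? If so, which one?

Head-to-head results (3 voters total):
Rao vs Nguyen: Nguyen wins 2–1.
Rao vs Okoro: Okoro wins 2–1.
Rao vs Umar: Umar wins 2–1.
Nguyen vs Okoro: Nguyen wins 2–1.
Nguyen vs Umar: Nguyen wins 2–1.
Okoro vs Umar: Okoro wins 2–1.
Nguyen beats each rival — Rao (2–1), Okoro (2–1), Umar (2–1) — so Nguyen is the Condorcet winner.

Nguyen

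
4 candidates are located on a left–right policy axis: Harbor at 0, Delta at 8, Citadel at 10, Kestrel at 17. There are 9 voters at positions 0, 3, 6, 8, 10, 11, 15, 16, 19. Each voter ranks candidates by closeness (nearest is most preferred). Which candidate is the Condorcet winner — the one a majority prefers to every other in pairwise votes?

Citadel

With single-peaked preferences on a line, the Condorcet winner is the candidate closest to the median voter.
The median voter (position 10) is closest to Citadel at 10.
Check: Citadel vs Harbor — voters closer to Citadel: 7 of 9.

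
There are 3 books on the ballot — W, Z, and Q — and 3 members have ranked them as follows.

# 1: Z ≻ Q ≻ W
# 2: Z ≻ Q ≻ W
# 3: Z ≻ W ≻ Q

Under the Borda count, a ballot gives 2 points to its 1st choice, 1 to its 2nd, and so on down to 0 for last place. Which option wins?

Borda scores:
  W: 0 + 0 + 1 = 1
  Z: 2 + 2 + 2 = 6
  Q: 1 + 1 + 0 = 2
Z has the highest total.

Z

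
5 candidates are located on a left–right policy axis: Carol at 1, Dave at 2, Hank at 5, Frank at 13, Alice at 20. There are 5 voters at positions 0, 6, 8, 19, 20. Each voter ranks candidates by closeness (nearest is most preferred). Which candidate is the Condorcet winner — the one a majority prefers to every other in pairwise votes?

With single-peaked preferences on a line, the Condorcet winner is the candidate closest to the median voter.
The median voter (position 8) is closest to Hank at 5.
Check: Hank vs Dave — voters closer to Hank: 4 of 5.

Hank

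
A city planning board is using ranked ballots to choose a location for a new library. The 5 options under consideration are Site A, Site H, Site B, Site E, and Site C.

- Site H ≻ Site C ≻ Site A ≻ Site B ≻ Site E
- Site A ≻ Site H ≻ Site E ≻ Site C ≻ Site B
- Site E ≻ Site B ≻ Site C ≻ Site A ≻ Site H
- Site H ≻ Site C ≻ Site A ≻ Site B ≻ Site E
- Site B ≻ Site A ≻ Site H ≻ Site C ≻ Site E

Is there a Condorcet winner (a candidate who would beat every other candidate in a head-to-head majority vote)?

Head-to-head results (5 voters total):
Site A vs Site H: Site A wins 3–2.
Site A vs Site B: Site A wins 3–2.
Site A vs Site E: Site A wins 4–1.
Site A vs Site C: Site C wins 3–2.
Site H vs Site B: Site H wins 3–2.
Site H vs Site E: Site H wins 4–1.
Site H vs Site C: Site H wins 4–1.
Site B vs Site E: Site B wins 3–2.
Site B vs Site C: Site C wins 3–2.
Site E vs Site C: Site C wins 3–2.
No candidate beats all others: Site A beats Site H beats Site C beats Site A, a majority cycle.

No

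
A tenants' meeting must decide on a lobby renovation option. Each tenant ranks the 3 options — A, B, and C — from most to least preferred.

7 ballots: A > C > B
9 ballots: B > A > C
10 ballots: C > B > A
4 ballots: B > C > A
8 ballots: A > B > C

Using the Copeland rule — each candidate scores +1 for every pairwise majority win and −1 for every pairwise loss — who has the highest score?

B

Pairwise results:
  A vs B: B wins 23–15.
  A vs C: A wins 24–14.
  B vs C: B wins 21–17.
Copeland scores (wins − losses):
  A: 1 − 1 = 0
  B: 2 − 0 = 2
  C: 0 − 2 = -2
B has the best Copeland score.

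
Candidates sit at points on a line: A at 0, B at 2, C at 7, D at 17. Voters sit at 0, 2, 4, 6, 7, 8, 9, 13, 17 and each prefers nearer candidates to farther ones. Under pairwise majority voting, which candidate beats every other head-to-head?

C

With single-peaked preferences on a line, the Condorcet winner is the candidate closest to the median voter.
The median voter (position 7) is closest to C at 7.
Check: C vs B — voters closer to C: 6 of 9.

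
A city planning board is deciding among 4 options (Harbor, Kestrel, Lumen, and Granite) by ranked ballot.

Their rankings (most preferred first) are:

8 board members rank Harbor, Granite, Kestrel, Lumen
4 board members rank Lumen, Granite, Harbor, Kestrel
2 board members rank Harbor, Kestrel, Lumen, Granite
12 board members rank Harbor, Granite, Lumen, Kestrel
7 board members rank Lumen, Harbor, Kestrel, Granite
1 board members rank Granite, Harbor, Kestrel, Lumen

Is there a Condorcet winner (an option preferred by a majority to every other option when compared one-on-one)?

Head-to-head results (34 voters total):
Harbor vs Kestrel: Harbor wins 34–0.
Harbor vs Lumen: Harbor wins 23–11.
Harbor vs Granite: Harbor wins 29–5.
Kestrel vs Lumen: Lumen wins 23–11.
Kestrel vs Granite: Granite wins 25–9.
Lumen vs Granite: Granite wins 21–13.
Harbor beats each rival — Kestrel (34–0), Lumen (23–11), Granite (29–5) — so Harbor is the Condorcet winner.

Yes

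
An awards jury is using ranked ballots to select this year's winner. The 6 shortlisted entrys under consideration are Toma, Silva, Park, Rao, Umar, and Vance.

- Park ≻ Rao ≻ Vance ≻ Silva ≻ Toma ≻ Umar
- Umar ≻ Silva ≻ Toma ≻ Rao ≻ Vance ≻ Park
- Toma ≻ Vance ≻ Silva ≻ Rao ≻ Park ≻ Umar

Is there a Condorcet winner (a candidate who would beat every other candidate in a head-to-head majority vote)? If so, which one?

Head-to-head results (3 voters total):
Toma vs Silva: Silva wins 2–1.
Toma vs Park: Toma wins 2–1.
Toma vs Rao: Toma wins 2–1.
Toma vs Umar: Toma wins 2–1.
Toma vs Vance: Toma wins 2–1.
Silva vs Park: Silva wins 2–1.
Silva vs Rao: Silva wins 2–1.
Silva vs Umar: Silva wins 2–1.
Silva vs Vance: Vance wins 2–1.
Park vs Rao: Rao wins 2–1.
Park vs Umar: Park wins 2–1.
Park vs Vance: Vance wins 2–1.
Rao vs Umar: Rao wins 2–1.
Rao vs Vance: Rao wins 2–1.
Umar vs Vance: Vance wins 2–1.
No candidate beats all others: Toma beats Vance beats Silva beats Toma, a majority cycle.

No Condorcet winner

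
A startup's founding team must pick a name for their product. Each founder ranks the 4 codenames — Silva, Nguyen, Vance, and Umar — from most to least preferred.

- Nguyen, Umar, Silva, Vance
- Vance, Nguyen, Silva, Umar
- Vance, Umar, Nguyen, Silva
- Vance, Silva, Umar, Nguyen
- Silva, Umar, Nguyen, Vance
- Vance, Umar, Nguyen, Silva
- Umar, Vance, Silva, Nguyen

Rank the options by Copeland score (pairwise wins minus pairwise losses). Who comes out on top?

Vance

Pairwise results:
  Silva vs Nguyen: Nguyen wins 4–3.
  Silva vs Vance: Vance wins 5–2.
  Silva vs Umar: Umar wins 4–3.
  Nguyen vs Vance: Vance wins 5–2.
  Nguyen vs Umar: Umar wins 5–2.
  Vance vs Umar: Vance wins 4–3.
Copeland scores (wins − losses):
  Silva: 0 − 3 = -3
  Nguyen: 1 − 2 = -1
  Vance: 3 − 0 = 3
  Umar: 2 − 1 = 1
Vance has the best Copeland score.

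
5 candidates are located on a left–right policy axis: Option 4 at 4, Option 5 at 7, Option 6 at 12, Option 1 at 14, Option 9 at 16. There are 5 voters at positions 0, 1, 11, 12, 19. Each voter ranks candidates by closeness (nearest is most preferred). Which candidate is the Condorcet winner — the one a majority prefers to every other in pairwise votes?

With single-peaked preferences on a line, the Condorcet winner is the candidate closest to the median voter.
The median voter (position 11) is closest to Option 6 at 12.
Check: Option 6 vs Option 4 — voters closer to Option 6: 3 of 5.

Option 6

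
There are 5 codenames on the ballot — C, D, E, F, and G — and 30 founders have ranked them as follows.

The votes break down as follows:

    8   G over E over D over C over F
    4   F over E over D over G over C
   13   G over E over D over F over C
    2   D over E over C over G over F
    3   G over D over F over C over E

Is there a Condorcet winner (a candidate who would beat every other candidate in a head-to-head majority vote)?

Yes

Head-to-head results (30 voters total):
C vs D: D wins 30–0.
C vs E: E wins 27–3.
C vs F: F wins 20–10.
C vs G: G wins 28–2.
D vs E: E wins 25–5.
D vs F: D wins 26–4.
D vs G: G wins 24–6.
E vs F: E wins 23–7.
E vs G: G wins 24–6.
F vs G: G wins 26–4.
G beats each rival — C (28–2), D (24–6), E (24–6), F (26–4) — so G is the Condorcet winner.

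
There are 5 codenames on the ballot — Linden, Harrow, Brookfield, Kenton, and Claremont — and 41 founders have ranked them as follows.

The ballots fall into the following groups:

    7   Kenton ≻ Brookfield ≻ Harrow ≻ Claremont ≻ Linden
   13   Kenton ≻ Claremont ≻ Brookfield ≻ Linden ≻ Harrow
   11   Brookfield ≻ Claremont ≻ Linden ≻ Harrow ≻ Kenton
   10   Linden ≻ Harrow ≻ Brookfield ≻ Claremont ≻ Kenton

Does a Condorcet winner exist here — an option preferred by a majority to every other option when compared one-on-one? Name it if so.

Head-to-head results (41 voters total):
Linden vs Harrow: Linden wins 34–7.
Linden vs Brookfield: Brookfield wins 31–10.
Linden vs Kenton: Linden wins 21–20.
Linden vs Claremont: Claremont wins 31–10.
Harrow vs Brookfield: Brookfield wins 31–10.
Harrow vs Kenton: Harrow wins 21–20.
Harrow vs Claremont: Claremont wins 24–17.
Brookfield vs Kenton: Brookfield wins 21–20.
Brookfield vs Claremont: Brookfield wins 28–13.
Kenton vs Claremont: Claremont wins 21–20.
Brookfield beats each rival — Linden (31–10), Harrow (31–10), Kenton (21–20), Claremont (28–13) — so Brookfield is the Condorcet winner.

Brookfield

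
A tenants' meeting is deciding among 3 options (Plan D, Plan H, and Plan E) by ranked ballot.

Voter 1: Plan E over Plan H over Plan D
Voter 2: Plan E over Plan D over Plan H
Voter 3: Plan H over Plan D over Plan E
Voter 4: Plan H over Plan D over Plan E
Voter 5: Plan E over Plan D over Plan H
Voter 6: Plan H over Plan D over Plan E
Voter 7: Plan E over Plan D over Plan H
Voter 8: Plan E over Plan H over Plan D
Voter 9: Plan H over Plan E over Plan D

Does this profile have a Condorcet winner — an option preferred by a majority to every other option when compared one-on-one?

Head-to-head results (9 voters total):
Plan D vs Plan H: Plan H wins 6–3.
Plan D vs Plan E: Plan E wins 6–3.
Plan H vs Plan E: Plan E wins 5–4.
Plan E beats each rival — Plan D (6–3), Plan H (5–4) — so Plan E is the Condorcet winner.

Yes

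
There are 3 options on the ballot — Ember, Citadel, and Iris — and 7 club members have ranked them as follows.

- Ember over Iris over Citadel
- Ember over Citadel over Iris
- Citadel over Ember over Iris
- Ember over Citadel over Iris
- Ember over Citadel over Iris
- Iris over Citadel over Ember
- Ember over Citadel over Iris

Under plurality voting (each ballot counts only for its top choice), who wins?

Ember

First-place vote totals:
  Ember: 5
  Citadel: 1
  Iris: 1
Ember has the most first-place votes.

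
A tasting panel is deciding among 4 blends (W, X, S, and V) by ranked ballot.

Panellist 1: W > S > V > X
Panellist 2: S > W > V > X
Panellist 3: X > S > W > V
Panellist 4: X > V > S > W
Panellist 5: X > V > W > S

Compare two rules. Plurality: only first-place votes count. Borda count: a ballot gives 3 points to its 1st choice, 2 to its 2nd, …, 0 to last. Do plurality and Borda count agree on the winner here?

Plurality first-place counts: W 1, X 3, S 1, V 0 → X.
Borda totals: W 7, X 9, S 8, V 6 → X.
The two rules agree on X.

Yes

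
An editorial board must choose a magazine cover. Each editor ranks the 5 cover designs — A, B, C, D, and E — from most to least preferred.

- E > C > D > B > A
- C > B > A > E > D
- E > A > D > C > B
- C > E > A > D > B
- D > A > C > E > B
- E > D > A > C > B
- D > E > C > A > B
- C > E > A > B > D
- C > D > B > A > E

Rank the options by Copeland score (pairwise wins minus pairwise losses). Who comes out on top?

Pairwise results:
  A vs B: A wins 6–3.
  A vs C: C wins 6–3.
  A vs D: D wins 5–4.
  A vs E: E wins 6–3.
  B vs C: C wins 9–0.
  B vs D: D wins 7–2.
  B vs E: E wins 7–2.
  C vs D: C wins 5–4.
  C vs E: C wins 5–4.
  D vs E: E wins 6–3.
Copeland scores (wins − losses):
  A: 1 − 3 = -2
  B: 0 − 4 = -4
  C: 4 − 0 = 4
  D: 2 − 2 = 0
  E: 3 − 1 = 2
C has the best Copeland score.

C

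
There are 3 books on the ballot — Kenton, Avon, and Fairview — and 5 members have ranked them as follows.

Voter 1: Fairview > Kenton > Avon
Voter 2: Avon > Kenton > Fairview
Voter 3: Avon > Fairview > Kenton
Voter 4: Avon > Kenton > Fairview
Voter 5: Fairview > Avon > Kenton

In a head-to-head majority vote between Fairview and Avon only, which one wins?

Ballots ranking Fairview above Avon: 2.
Ballots ranking Avon above Fairview: 3.
Avon wins the head-to-head, 3–2.

Avon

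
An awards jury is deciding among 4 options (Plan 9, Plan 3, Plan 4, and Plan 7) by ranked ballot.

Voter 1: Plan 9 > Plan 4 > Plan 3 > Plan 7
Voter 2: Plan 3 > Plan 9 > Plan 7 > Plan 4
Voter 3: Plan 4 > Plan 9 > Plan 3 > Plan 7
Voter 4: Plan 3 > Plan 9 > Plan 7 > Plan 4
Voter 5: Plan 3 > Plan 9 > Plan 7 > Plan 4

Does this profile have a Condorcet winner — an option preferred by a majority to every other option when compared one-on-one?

Head-to-head results (5 voters total):
Plan 9 vs Plan 3: Plan 3 wins 3–2.
Plan 9 vs Plan 4: Plan 9 wins 4–1.
Plan 9 vs Plan 7: Plan 9 wins 5–0.
Plan 3 vs Plan 4: Plan 3 wins 3–2.
Plan 3 vs Plan 7: Plan 3 wins 5–0.
Plan 4 vs Plan 7: Plan 7 wins 3–2.
Plan 3 beats each rival — Plan 9 (3–2), Plan 4 (3–2), Plan 7 (5–0) — so Plan 3 is the Condorcet winner.

Yes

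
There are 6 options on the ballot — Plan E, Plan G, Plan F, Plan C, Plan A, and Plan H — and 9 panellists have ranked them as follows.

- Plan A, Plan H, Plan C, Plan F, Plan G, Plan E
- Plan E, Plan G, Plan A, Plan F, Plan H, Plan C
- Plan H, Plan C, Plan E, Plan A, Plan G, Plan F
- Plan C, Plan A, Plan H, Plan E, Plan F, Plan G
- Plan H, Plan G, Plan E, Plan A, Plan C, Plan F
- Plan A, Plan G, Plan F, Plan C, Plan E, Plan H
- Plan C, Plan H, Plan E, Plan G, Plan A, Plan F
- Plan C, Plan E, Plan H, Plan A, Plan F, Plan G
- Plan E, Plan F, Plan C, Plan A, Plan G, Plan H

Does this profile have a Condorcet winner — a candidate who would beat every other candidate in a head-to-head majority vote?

Yes

Head-to-head results (9 voters total):
Plan E vs Plan G: Plan E wins 6–3.
Plan E vs Plan F: Plan E wins 7–2.
Plan E vs Plan C: Plan C wins 6–3.
Plan E vs Plan A: Plan E wins 6–3.
Plan E vs Plan H: Plan H wins 5–4.
Plan G vs Plan F: Plan G wins 5–4.
Plan G vs Plan C: Plan C wins 6–3.
Plan G vs Plan A: Plan A wins 6–3.
Plan G vs Plan H: Plan H wins 6–3.
Plan F vs Plan C: Plan C wins 6–3.
Plan F vs Plan A: Plan A wins 8–1.
Plan F vs Plan H: Plan H wins 6–3.
Plan C vs Plan A: Plan C wins 5–4.
Plan C vs Plan H: Plan C wins 5–4.
Plan A vs Plan H: Plan A wins 5–4.
Plan C beats each rival — Plan E (6–3), Plan G (6–3), Plan F (6–3), Plan A (5–4), Plan H (5–4) — so Plan C is the Condorcet winner.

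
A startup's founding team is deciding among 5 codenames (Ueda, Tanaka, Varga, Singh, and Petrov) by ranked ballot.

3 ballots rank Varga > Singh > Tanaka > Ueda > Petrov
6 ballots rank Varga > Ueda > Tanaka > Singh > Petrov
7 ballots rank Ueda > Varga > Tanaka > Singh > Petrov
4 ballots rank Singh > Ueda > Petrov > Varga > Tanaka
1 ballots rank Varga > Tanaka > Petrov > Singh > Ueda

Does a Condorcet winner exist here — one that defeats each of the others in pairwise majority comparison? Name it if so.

Ueda

Head-to-head results (21 voters total):
Ueda vs Tanaka: Ueda wins 17–4.
Ueda vs Varga: Ueda wins 11–10.
Ueda vs Singh: Ueda wins 13–8.
Ueda vs Petrov: Ueda wins 20–1.
Tanaka vs Varga: Varga wins 21–0.
Tanaka vs Singh: Tanaka wins 14–7.
Tanaka vs Petrov: Tanaka wins 17–4.
Varga vs Singh: Varga wins 17–4.
Varga vs Petrov: Varga wins 17–4.
Singh vs Petrov: Singh wins 20–1.
Ueda beats each rival — Tanaka (17–4), Varga (11–10), Singh (13–8), Petrov (20–1) — so Ueda is the Condorcet winner.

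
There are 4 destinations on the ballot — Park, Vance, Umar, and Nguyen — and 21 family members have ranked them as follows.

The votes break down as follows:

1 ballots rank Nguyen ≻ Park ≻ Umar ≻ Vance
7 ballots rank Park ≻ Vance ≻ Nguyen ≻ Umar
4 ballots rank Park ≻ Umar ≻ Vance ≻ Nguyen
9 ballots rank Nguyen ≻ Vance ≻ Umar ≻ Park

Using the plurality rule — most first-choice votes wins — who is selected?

Park

First-place vote totals:
  Park: 11
  Vance: 0
  Umar: 0
  Nguyen: 10
Park has the most first-place votes.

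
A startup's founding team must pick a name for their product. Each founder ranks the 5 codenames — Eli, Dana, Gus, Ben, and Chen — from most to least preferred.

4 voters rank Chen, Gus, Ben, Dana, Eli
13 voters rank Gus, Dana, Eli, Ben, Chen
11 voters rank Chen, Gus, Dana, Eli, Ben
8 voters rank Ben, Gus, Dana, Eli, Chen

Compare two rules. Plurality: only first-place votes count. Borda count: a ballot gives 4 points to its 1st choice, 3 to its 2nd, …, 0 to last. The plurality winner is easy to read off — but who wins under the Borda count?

Gus

Plurality first-place counts: Eli 0, Dana 0, Gus 13, Ben 8, Chen 15 → Chen.
Borda totals: Eli 45, Dana 81, Gus 121, Ben 53, Chen 60 → Gus.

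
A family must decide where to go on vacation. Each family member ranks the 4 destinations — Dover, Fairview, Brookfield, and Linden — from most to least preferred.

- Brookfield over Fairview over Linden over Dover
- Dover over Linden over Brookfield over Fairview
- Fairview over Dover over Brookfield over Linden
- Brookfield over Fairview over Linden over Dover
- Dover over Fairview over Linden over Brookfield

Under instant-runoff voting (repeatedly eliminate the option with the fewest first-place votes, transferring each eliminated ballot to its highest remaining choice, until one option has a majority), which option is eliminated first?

Round 1: Dover 2, Brookfield 2, Fairview 1, Linden 0. Linden has the fewest and is eliminated.
Round 2: Dover 2, Brookfield 2, Fairview 1. Fairview has the fewest and is eliminated.
Round 3: Dover 3, Brookfield 2. Dover has a majority.

Linden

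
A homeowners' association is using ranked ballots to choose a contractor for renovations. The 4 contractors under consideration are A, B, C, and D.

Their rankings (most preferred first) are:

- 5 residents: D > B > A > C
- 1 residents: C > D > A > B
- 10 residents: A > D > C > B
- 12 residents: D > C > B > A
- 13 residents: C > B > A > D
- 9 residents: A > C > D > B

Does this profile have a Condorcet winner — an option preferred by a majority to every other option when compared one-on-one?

No

Head-to-head results (50 voters total):
A vs B: B wins 30–20.
A vs C: C wins 26–24.
A vs D: A wins 32–18.
B vs C: C wins 45–5.
B vs D: D wins 37–13.
C vs D: D wins 27–23.
No candidate beats all others: A beats D beats B beats A, a majority cycle.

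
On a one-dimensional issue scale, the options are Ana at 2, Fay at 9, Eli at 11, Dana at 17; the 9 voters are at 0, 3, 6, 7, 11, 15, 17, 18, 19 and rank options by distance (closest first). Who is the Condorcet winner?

Eli

With single-peaked preferences on a line, the Condorcet winner is the candidate closest to the median voter.
The median voter (position 11) is closest to Eli at 11.
Check: Eli vs Ana — voters closer to Eli: 6 of 9.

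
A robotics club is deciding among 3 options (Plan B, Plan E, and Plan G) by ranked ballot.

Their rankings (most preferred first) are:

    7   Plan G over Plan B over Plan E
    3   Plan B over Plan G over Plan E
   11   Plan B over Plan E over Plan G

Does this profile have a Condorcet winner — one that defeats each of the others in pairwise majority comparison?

Head-to-head results (21 voters total):
Plan B vs Plan E: Plan B wins 21–0.
Plan B vs Plan G: Plan B wins 14–7.
Plan E vs Plan G: Plan E wins 11–10.
Plan B beats each rival — Plan E (21–0), Plan G (14–7) — so Plan B is the Condorcet winner.

Yes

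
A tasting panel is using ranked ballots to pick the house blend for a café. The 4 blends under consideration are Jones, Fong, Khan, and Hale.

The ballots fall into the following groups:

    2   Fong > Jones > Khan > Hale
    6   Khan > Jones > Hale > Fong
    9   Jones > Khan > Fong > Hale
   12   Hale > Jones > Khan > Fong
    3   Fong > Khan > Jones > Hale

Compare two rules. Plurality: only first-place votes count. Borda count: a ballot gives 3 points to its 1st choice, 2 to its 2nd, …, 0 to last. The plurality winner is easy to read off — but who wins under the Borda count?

Plurality first-place counts: Jones 9, Fong 5, Khan 6, Hale 12 → Hale.
Borda totals: Jones 70, Fong 24, Khan 56, Hale 42 → Jones.

Jones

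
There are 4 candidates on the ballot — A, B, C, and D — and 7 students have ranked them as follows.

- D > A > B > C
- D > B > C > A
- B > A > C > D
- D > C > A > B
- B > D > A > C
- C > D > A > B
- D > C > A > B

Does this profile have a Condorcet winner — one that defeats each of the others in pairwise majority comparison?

Head-to-head results (7 voters total):
A vs B: A wins 4–3.
A vs C: C wins 4–3.
A vs D: D wins 6–1.
B vs C: B wins 4–3.
B vs D: D wins 5–2.
C vs D: D wins 5–2.
D beats each rival — A (6–1), B (5–2), C (5–2) — so D is the Condorcet winner.

Yes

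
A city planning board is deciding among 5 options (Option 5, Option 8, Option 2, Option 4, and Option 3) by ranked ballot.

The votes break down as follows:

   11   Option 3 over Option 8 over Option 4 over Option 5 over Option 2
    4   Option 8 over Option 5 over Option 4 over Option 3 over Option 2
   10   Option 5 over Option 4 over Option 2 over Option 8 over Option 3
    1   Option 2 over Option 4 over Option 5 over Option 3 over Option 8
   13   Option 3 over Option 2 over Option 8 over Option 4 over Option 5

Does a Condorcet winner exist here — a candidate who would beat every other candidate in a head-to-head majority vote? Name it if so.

Head-to-head results (39 voters total):
Option 5 vs Option 8: Option 8 wins 28–11.
Option 5 vs Option 2: Option 5 wins 25–14.
Option 5 vs Option 4: Option 4 wins 25–14.
Option 5 vs Option 3: Option 3 wins 24–15.
Option 8 vs Option 2: Option 2 wins 24–15.
Option 8 vs Option 4: Option 8 wins 28–11.
Option 8 vs Option 3: Option 3 wins 25–14.
Option 2 vs Option 4: Option 4 wins 25–14.
Option 2 vs Option 3: Option 3 wins 28–11.
Option 4 vs Option 3: Option 3 wins 24–15.
Option 3 beats each rival — Option 5 (24–15), Option 8 (25–14), Option 2 (28–11), Option 4 (24–15) — so Option 3 is the Condorcet winner.

Option 3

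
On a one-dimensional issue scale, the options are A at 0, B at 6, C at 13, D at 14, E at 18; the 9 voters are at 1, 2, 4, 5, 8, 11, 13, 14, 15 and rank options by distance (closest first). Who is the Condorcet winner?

With single-peaked preferences on a line, the Condorcet winner is the candidate closest to the median voter.
The median voter (position 8) is closest to B at 6.
Check: B vs C — voters closer to B: 5 of 9.

B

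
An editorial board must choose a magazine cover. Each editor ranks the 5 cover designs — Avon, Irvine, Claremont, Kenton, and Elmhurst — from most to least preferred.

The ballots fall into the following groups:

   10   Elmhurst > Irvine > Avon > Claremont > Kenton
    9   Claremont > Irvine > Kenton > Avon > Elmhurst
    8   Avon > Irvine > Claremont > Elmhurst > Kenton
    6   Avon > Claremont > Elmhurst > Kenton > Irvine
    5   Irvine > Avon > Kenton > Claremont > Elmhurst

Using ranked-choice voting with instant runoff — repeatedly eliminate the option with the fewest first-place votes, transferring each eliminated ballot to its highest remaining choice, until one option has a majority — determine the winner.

Avon

Round 1: Avon 14, Elmhurst 10, Claremont 9, Irvine 5, Kenton 0. Kenton has the fewest and is eliminated.
Round 2: Avon 14, Elmhurst 10, Claremont 9, Irvine 5. Irvine has the fewest and is eliminated.
Round 3: Avon 19, Elmhurst 10, Claremont 9. Claremont has the fewest and is eliminated.
Round 4: Avon 28, Elmhurst 10. Avon has a majority.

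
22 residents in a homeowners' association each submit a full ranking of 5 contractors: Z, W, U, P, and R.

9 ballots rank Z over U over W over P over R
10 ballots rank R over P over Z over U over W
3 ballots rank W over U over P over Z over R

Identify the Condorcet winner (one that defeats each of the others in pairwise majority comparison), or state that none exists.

There is no Condorcet winner

Head-to-head results (22 voters total):
Z vs W: Z wins 19–3.
Z vs U: Z wins 19–3.
Z vs P: P wins 13–9.
Z vs R: Z wins 12–10.
W vs U: U wins 19–3.
W vs P: W wins 12–10.
W vs R: W wins 12–10.
U vs P: U wins 12–10.
U vs R: U wins 12–10.
P vs R: P wins 12–10.
No candidate beats all others: Z beats W beats P beats Z, a majority cycle.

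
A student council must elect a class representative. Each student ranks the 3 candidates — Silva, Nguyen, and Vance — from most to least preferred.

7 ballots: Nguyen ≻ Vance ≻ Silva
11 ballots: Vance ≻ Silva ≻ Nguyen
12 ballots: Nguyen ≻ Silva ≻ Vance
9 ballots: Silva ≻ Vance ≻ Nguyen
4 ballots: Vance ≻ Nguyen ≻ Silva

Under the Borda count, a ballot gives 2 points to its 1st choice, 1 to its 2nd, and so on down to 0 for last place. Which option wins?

Borda scores:
  Silva: 7·0 + 11·1 + 12·1 + 9·2 + 4·0 = 41
  Nguyen: 7·2 + 11·0 + 12·2 + 9·0 + 4·1 = 42
  Vance: 7·1 + 11·2 + 12·0 + 9·1 + 4·2 = 46
Vance has the highest total.

Vance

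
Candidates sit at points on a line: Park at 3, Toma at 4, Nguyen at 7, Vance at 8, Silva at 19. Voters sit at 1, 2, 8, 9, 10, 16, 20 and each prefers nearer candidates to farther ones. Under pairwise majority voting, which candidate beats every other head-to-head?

Vance

With single-peaked preferences on a line, the Condorcet winner is the candidate closest to the median voter.
The median voter (position 9) is closest to Vance at 8.
Check: Vance vs Toma — voters closer to Vance: 5 of 7.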